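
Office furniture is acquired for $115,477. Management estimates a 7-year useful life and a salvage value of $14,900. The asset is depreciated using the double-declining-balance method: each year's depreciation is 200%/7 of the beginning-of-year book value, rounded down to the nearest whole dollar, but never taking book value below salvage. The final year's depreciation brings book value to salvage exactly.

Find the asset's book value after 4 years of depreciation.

Depreciable base = $115,477 − $14,900 = $100,577.
Year 1: ⌊$115,477 × 200%/7⌋ = $32,993. Book value $82,484.
Year 2: ⌊$82,484 × 200%/7⌋ = $23,566. Book value $58,918.
Year 3: ⌊$58,918 × 200%/7⌋ = $16,833. Book value $42,085.
Year 4: ⌊$42,085 × 200%/7⌋ = $12,024. Book value $30,061.

$30,061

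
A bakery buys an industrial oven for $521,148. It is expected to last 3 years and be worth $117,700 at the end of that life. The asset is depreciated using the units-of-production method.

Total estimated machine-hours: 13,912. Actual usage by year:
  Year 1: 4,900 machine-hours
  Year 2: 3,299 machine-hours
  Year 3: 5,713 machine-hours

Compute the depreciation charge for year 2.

Depreciable base = $521,148 − $117,700 = $403,448.
Rate = $403,448 / 13,912 machine-hours = $29 per machine-hour.
Year 1: 4,900 × $29 = $142,100. Book value $379,048.
Year 2: 3,299 × $29 = $95,671. Book value $283,377.

$95,671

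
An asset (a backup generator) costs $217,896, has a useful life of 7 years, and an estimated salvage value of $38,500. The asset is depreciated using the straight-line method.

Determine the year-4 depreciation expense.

Depreciable base = $217,896 − $38,500 = $179,396.
Annual expense = $179,396 / 7 = $25,628.

$25,628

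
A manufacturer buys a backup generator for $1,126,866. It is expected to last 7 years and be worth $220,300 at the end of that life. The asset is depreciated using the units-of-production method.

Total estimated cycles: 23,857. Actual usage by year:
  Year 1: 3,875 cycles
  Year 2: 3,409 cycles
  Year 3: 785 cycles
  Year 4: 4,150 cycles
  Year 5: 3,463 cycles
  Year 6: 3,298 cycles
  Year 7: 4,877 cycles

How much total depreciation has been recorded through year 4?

Depreciable base = $1,126,866 − $220,300 = $906,566.
Rate = $906,566 / 23,857 cycles = $38 per cycle.
Year 1: 3,875 × $38 = $147,250. Book value $979,616.
Year 2: 3,409 × $38 = $129,542. Book value $850,074.
Year 3: 785 × $38 = $29,830. Book value $820,244.
Year 4: 4,150 × $38 = $157,700. Book value $662,544.
Accumulated through year 4 = $1,126,866 − $662,544 = $464,322.

$464,322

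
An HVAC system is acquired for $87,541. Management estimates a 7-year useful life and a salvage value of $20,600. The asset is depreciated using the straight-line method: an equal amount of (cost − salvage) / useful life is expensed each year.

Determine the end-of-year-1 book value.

Depreciable base = $87,541 − $20,600 = $66,941.
Annual expense = $66,941 / 7 = $9,563.
End of year 1: book value $77,978.

$77,978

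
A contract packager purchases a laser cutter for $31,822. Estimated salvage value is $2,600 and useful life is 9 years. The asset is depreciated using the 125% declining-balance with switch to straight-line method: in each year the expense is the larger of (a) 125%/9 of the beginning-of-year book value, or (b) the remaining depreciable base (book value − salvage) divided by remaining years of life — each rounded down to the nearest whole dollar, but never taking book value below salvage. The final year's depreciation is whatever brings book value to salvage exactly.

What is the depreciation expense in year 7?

$2,954

Depreciable base = $31,822 − $2,600 = $29,222.
Year 1: DB = ⌊$31,822 × 125%/9⌋ = $4,419; SL = ⌊$29,222/9⌋ = $3,246 → take DB $4,419. Book value $27,403.
Year 2: DB = ⌊$27,403 × 125%/9⌋ = $3,805; SL = ⌊$24,803/8⌋ = $3,100 → take DB $3,805. Book value $23,598.
Year 3: DB = ⌊$23,598 × 125%/9⌋ = $3,277; SL = ⌊$20,998/7⌋ = $2,999 → take DB $3,277. Book value $20,321.
Year 4: DB = ⌊$20,321 × 125%/9⌋ = $2,822; SL = ⌊$17,721/6⌋ = $2,953 → take SL $2,953. Book value $17,368.
Year 5: DB = ⌊$17,368 × 125%/9⌋ = $2,412; SL = ⌊$14,768/5⌋ = $2,953 → take SL $2,953. Book value $14,415.
Year 6: DB = ⌊$14,415 × 125%/9⌋ = $2,002; SL = ⌊$11,815/4⌋ = $2,953 → take SL $2,953. Book value $11,462.
Year 7: DB = ⌊$11,462 × 125%/9⌋ = $1,591; SL = ⌊$8,862/3⌋ = $2,954 → take SL $2,954. Book value $8,508.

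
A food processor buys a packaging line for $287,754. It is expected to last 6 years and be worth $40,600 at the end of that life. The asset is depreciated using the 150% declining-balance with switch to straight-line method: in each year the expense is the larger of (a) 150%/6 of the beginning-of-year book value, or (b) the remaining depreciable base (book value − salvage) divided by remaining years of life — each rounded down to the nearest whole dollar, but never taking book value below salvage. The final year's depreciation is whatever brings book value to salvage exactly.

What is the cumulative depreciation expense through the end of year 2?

$125,892

Depreciable base = $287,754 − $40,600 = $247,154.
Year 1: DB = ⌊$287,754 × 150%/6⌋ = $71,938; SL = ⌊$247,154/6⌋ = $41,192 → take DB $71,938. Book value $215,816.
Year 2: DB = ⌊$215,816 × 150%/6⌋ = $53,954; SL = ⌊$175,216/5⌋ = $35,043 → take DB $53,954. Book value $161,862.
Accumulated through year 2 = $287,754 − $161,862 = $125,892.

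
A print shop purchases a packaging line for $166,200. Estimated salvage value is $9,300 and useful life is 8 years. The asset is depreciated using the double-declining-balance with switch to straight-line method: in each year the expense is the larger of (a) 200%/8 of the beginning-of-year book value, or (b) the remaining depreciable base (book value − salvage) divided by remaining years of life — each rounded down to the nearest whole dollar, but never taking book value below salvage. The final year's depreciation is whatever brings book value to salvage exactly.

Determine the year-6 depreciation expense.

Depreciable base = $166,200 − $9,300 = $156,900.
Year 1: DB = ⌊$166,200 × 200%/8⌋ = $41,550; SL = ⌊$156,900/8⌋ = $19,612 → take DB $41,550. Book value $124,650.
Year 2: DB = ⌊$124,650 × 200%/8⌋ = $31,162; SL = ⌊$115,350/7⌋ = $16,478 → take DB $31,162. Book value $93,488.
Year 3: DB = ⌊$93,488 × 200%/8⌋ = $23,372; SL = ⌊$84,188/6⌋ = $14,031 → take DB $23,372. Book value $70,116.
Year 4: DB = ⌊$70,116 × 200%/8⌋ = $17,529; SL = ⌊$60,816/5⌋ = $12,163 → take DB $17,529. Book value $52,587.
Year 5: DB = ⌊$52,587 × 200%/8⌋ = $13,146; SL = ⌊$43,287/4⌋ = $10,821 → take DB $13,146. Book value $39,441.
Year 6: DB = ⌊$39,441 × 200%/8⌋ = $9,860; SL = ⌊$30,141/3⌋ = $10,047 → take SL $10,047. Book value $29,394.

$10,047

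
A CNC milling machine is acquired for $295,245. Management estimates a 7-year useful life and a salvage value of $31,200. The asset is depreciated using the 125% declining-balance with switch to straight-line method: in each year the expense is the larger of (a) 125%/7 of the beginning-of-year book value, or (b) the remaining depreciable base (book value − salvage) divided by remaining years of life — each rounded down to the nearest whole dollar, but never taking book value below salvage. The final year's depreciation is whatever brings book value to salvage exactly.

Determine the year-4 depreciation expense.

Depreciable base = $295,245 − $31,200 = $264,045.
Year 1: DB = ⌊$295,245 × 125%/7⌋ = $52,722; SL = ⌊$264,045/7⌋ = $37,720 → take DB $52,722. Book value $242,523.
Year 2: DB = ⌊$242,523 × 125%/7⌋ = $43,307; SL = ⌊$211,323/6⌋ = $35,220 → take DB $43,307. Book value $199,216.
Year 3: DB = ⌊$199,216 × 125%/7⌋ = $35,574; SL = ⌊$168,016/5⌋ = $33,603 → take DB $35,574. Book value $163,642.
Year 4: DB = ⌊$163,642 × 125%/7⌋ = $29,221; SL = ⌊$132,442/4⌋ = $33,110 → take SL $33,110. Book value $130,532.

$33,110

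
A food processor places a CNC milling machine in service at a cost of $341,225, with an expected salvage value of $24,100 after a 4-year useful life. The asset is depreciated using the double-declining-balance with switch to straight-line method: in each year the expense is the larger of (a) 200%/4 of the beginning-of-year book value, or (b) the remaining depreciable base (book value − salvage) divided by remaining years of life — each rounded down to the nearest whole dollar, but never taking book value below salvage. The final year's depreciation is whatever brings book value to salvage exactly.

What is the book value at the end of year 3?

$42,654

Depreciable base = $341,225 − $24,100 = $317,125.
Year 1: DB = ⌊$341,225 × 200%/4⌋ = $170,612; SL = ⌊$317,125/4⌋ = $79,281 → take DB $170,612. Book value $170,613.
Year 2: DB = ⌊$170,613 × 200%/4⌋ = $85,306; SL = ⌊$146,513/3⌋ = $48,837 → take DB $85,306. Book value $85,307.
Year 3: DB = ⌊$85,307 × 200%/4⌋ = $42,653; SL = ⌊$61,207/2⌋ = $30,603 → take DB $42,653. Book value $42,654.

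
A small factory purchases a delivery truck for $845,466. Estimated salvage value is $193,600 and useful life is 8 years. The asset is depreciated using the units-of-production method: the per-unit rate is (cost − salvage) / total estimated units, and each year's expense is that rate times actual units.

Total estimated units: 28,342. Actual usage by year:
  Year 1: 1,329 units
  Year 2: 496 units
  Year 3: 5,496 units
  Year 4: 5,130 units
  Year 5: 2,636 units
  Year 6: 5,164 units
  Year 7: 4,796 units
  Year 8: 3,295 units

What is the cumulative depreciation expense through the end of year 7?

$576,081

Depreciable base = $845,466 − $193,600 = $651,866.
Rate = $651,866 / 28,342 units = $23 per unit.
Year 1: 1,329 × $23 = $30,567. Book value $814,899.
Year 2: 496 × $23 = $11,408. Book value $803,491.
Year 3: 5,496 × $23 = $126,408. Book value $677,083.
Year 4: 5,130 × $23 = $117,990. Book value $559,093.
Year 5: 2,636 × $23 = $60,628. Book value $498,465.
Year 6: 5,164 × $23 = $118,772. Book value $379,693.
Year 7: 4,796 × $23 = $110,308. Book value $269,385.
Accumulated through year 7 = $845,466 − $269,385 = $576,081.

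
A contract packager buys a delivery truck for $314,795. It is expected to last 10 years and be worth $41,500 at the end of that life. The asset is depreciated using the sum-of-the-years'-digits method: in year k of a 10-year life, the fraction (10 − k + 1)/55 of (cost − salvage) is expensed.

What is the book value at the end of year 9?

$46,469

Depreciable base = $314,795 − $41,500 = $273,295.
Sum of the years' digits = 10+9+8+7+6+5+4+3+2+1 = 55.
Year 1: $273,295 × 10/55 = $49,690. Book value $265,105.
Year 2: $273,295 × 9/55 = $44,721. Book value $220,384.
Year 3: $273,295 × 8/55 = $39,752. Book value $180,632.
Year 4: $273,295 × 7/55 = $34,783. Book value $145,849.
Year 5: $273,295 × 6/55 = $29,814. Book value $116,035.
Year 6: $273,295 × 5/55 = $24,845. Book value $91,190.
Year 7: $273,295 × 4/55 = $19,876. Book value $71,314.
Year 8: $273,295 × 3/55 = $14,907. Book value $56,407.
Year 9: $273,295 × 2/55 = $9,938. Book value $46,469.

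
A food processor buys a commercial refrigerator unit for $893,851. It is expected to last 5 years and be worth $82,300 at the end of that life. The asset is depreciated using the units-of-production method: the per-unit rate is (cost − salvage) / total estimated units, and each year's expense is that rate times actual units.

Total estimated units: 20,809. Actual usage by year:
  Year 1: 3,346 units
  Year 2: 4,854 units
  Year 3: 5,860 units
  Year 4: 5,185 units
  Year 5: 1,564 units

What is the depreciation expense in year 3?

Depreciable base = $893,851 − $82,300 = $811,551.
Rate = $811,551 / 20,809 units = $39 per unit.
Year 1: 3,346 × $39 = $130,494. Book value $763,357.
Year 2: 4,854 × $39 = $189,306. Book value $574,051.
Year 3: 5,860 × $39 = $228,540. Book value $345,511.

$228,540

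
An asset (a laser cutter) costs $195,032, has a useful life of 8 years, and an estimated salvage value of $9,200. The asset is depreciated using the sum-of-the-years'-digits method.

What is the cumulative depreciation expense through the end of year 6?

$170,346

Depreciable base = $195,032 − $9,200 = $185,832.
Sum of the years' digits = 8+7+6+5+4+3+2+1 = 36.
Year 1: $185,832 × 8/36 = $41,296. Book value $153,736.
Year 2: $185,832 × 7/36 = $36,134. Book value $117,602.
Year 3: $185,832 × 6/36 = $30,972. Book value $86,630.
Year 4: $185,832 × 5/36 = $25,810. Book value $60,820.
Year 5: $185,832 × 4/36 = $20,648. Book value $40,172.
Year 6: $185,832 × 3/36 = $15,486. Book value $24,686.
Accumulated through year 6 = $195,032 − $24,686 = $170,346.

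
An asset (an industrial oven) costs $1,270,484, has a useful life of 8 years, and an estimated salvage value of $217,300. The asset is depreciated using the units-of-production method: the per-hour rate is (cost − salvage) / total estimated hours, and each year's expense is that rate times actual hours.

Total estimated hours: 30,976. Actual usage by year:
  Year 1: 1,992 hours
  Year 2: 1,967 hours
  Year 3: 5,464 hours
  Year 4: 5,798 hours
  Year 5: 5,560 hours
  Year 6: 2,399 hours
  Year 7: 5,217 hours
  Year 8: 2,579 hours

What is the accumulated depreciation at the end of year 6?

$788,120

Depreciable base = $1,270,484 − $217,300 = $1,053,184.
Rate = $1,053,184 / 30,976 hours = $34 per hour.
Year 1: 1,992 × $34 = $67,728. Book value $1,202,756.
Year 2: 1,967 × $34 = $66,878. Book value $1,135,878.
Year 3: 5,464 × $34 = $185,776. Book value $950,102.
Year 4: 5,798 × $34 = $197,132. Book value $752,970.
Year 5: 5,560 × $34 = $189,040. Book value $563,930.
Year 6: 2,399 × $34 = $81,566. Book value $482,364.
Accumulated through year 6 = $1,270,484 − $482,364 = $788,120.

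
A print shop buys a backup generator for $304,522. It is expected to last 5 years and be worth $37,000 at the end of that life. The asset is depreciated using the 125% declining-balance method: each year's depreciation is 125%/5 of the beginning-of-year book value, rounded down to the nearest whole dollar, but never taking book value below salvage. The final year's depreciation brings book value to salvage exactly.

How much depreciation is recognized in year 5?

Depreciable base = $304,522 − $37,000 = $267,522.
Year 1: ⌊$304,522 × 125%/5⌋ = $76,130. Book value $228,392.
Year 2: ⌊$228,392 × 125%/5⌋ = $57,098. Book value $171,294.
Year 3: ⌊$171,294 × 125%/5⌋ = $42,823. Book value $128,471.
Year 4: ⌊$128,471 × 125%/5⌋ = $32,117. Book value $96,354.
Year 5 (final): $96,354 − $37,000 = $59,354. Book value $37,000.

$59,354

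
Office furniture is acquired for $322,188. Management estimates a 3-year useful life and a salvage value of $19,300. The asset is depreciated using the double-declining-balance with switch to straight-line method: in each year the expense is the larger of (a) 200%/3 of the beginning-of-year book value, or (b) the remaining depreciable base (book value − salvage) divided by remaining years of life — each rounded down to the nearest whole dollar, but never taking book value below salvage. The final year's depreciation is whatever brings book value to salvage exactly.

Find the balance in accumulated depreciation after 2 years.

Depreciable base = $322,188 − $19,300 = $302,888.
Year 1: DB = ⌊$322,188 × 200%/3⌋ = $214,792; SL = ⌊$302,888/3⌋ = $100,962 → take DB $214,792. Book value $107,396.
Year 2: DB = ⌊$107,396 × 200%/3⌋ = $71,597; SL = ⌊$88,096/2⌋ = $44,048 → take DB $71,597. Book value $35,799.
Accumulated through year 2 = $322,188 − $35,799 = $286,389.

$286,389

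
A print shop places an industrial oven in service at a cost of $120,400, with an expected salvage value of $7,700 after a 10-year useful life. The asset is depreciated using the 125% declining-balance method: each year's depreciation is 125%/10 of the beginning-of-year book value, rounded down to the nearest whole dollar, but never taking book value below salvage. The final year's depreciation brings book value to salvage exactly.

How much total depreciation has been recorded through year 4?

$49,822

Depreciable base = $120,400 − $7,700 = $112,700.
Year 1: ⌊$120,400 × 125%/10⌋ = $15,050. Book value $105,350.
Year 2: ⌊$105,350 × 125%/10⌋ = $13,168. Book value $92,182.
Year 3: ⌊$92,182 × 125%/10⌋ = $11,522. Book value $80,660.
Year 4: ⌊$80,660 × 125%/10⌋ = $10,082. Book value $70,578.
Accumulated through year 4 = $120,400 − $70,578 = $49,822.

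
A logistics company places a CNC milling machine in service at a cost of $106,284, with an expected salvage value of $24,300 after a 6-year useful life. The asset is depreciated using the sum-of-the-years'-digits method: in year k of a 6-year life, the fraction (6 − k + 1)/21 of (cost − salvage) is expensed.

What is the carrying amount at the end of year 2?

Depreciable base = $106,284 − $24,300 = $81,984.
Sum of the years' digits = 6+5+4+3+2+1 = 21.
Year 1: $81,984 × 6/21 = $23,424. Book value $82,860.
Year 2: $81,984 × 5/21 = $19,520. Book value $63,340.

$63,340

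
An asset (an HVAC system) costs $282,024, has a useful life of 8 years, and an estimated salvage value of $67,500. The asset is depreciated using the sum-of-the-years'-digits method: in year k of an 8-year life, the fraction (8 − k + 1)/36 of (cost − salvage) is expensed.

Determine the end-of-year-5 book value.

$103,254

Depreciable base = $282,024 − $67,500 = $214,524.
Sum of the years' digits = 8+7+6+5+4+3+2+1 = 36.
Year 1: $214,524 × 8/36 = $47,672. Book value $234,352.
Year 2: $214,524 × 7/36 = $41,713. Book value $192,639.
Year 3: $214,524 × 6/36 = $35,754. Book value $156,885.
Year 4: $214,524 × 5/36 = $29,795. Book value $127,090.
Year 5: $214,524 × 4/36 = $23,836. Book value $103,254.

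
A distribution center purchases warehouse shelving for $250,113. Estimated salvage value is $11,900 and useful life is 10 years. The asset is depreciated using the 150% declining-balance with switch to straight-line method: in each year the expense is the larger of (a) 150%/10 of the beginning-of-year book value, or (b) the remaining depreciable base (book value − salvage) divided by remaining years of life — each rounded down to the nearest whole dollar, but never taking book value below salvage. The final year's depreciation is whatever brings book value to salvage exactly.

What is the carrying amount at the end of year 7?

Depreciable base = $250,113 − $11,900 = $238,213.
Year 1: DB = ⌊$250,113 × 150%/10⌋ = $37,516; SL = ⌊$238,213/10⌋ = $23,821 → take DB $37,516. Book value $212,597.
Year 2: DB = ⌊$212,597 × 150%/10⌋ = $31,889; SL = ⌊$200,697/9⌋ = $22,299 → take DB $31,889. Book value $180,708.
Year 3: DB = ⌊$180,708 × 150%/10⌋ = $27,106; SL = ⌊$168,808/8⌋ = $21,101 → take DB $27,106. Book value $153,602.
Year 4: DB = ⌊$153,602 × 150%/10⌋ = $23,040; SL = ⌊$141,702/7⌋ = $20,243 → take DB $23,040. Book value $130,562.
Year 5: DB = ⌊$130,562 × 150%/10⌋ = $19,584; SL = ⌊$118,662/6⌋ = $19,777 → take SL $19,777. Book value $110,785.
Year 6: DB = ⌊$110,785 × 150%/10⌋ = $16,617; SL = ⌊$98,885/5⌋ = $19,777 → take SL $19,777. Book value $91,008.
Year 7: DB = ⌊$91,008 × 150%/10⌋ = $13,651; SL = ⌊$79,108/4⌋ = $19,777 → take SL $19,777. Book value $71,231.

$71,231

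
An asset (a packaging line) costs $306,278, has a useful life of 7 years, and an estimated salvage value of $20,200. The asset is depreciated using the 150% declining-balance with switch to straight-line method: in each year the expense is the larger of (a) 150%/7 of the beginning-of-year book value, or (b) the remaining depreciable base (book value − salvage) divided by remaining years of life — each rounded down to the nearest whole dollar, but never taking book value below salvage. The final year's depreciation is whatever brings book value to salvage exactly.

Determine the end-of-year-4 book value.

Depreciable base = $306,278 − $20,200 = $286,078.
Year 1: DB = ⌊$306,278 × 150%/7⌋ = $65,631; SL = ⌊$286,078/7⌋ = $40,868 → take DB $65,631. Book value $240,647.
Year 2: DB = ⌊$240,647 × 150%/7⌋ = $51,567; SL = ⌊$220,447/6⌋ = $36,741 → take DB $51,567. Book value $189,080.
Year 3: DB = ⌊$189,080 × 150%/7⌋ = $40,517; SL = ⌊$168,880/5⌋ = $33,776 → take DB $40,517. Book value $148,563.
Year 4: DB = ⌊$148,563 × 150%/7⌋ = $31,834; SL = ⌊$128,363/4⌋ = $32,090 → take SL $32,090. Book value $116,473.

$116,473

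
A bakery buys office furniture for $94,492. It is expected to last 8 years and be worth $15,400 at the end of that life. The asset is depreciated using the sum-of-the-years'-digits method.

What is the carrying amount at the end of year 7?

Depreciable base = $94,492 − $15,400 = $79,092.
Sum of the years' digits = 8+7+6+5+4+3+2+1 = 36.
Year 1: $79,092 × 8/36 = $17,576. Book value $76,916.
Year 2: $79,092 × 7/36 = $15,379. Book value $61,537.
Year 3: $79,092 × 6/36 = $13,182. Book value $48,355.
Year 4: $79,092 × 5/36 = $10,985. Book value $37,370.
Year 5: $79,092 × 4/36 = $8,788. Book value $28,582.
Year 6: $79,092 × 3/36 = $6,591. Book value $21,991.
Year 7: $79,092 × 2/36 = $4,394. Book value $17,597.

$17,597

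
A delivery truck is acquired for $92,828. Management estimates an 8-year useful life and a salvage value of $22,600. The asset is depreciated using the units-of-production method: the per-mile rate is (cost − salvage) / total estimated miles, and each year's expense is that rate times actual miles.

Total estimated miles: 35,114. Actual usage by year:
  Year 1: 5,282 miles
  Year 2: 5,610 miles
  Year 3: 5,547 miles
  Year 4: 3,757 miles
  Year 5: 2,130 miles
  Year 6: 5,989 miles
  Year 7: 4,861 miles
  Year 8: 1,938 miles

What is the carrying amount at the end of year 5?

Depreciable base = $92,828 − $22,600 = $70,228.
Rate = $70,228 / 35,114 miles = $2 per mile.
Year 1: 5,282 × $2 = $10,564. Book value $82,264.
Year 2: 5,610 × $2 = $11,220. Book value $71,044.
Year 3: 5,547 × $2 = $11,094. Book value $59,950.
Year 4: 3,757 × $2 = $7,514. Book value $52,436.
Year 5: 2,130 × $2 = $4,260. Book value $48,176.

$48,176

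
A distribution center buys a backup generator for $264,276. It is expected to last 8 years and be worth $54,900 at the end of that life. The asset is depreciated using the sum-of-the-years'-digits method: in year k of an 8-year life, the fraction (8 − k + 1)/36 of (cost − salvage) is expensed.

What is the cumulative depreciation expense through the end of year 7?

Depreciable base = $264,276 − $54,900 = $209,376.
Sum of the years' digits = 8+7+6+5+4+3+2+1 = 36.
Year 1: $209,376 × 8/36 = $46,528. Book value $217,748.
Year 2: $209,376 × 7/36 = $40,712. Book value $177,036.
Year 3: $209,376 × 6/36 = $34,896. Book value $142,140.
Year 4: $209,376 × 5/36 = $29,080. Book value $113,060.
Year 5: $209,376 × 4/36 = $23,264. Book value $89,796.
Year 6: $209,376 × 3/36 = $17,448. Book value $72,348.
Year 7: $209,376 × 2/36 = $11,632. Book value $60,716.
Accumulated through year 7 = $264,276 − $60,716 = $203,560.

$203,560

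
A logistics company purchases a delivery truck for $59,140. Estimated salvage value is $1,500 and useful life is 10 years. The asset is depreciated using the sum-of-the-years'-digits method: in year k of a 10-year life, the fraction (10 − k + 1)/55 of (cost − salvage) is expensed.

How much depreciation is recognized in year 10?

$1,048

Depreciable base = $59,140 − $1,500 = $57,640.
Sum of the years' digits = 10+9+8+7+6+5+4+3+2+1 = 55.
Year 1: $57,640 × 10/55 = $10,480. Book value $48,660.
Year 2: $57,640 × 9/55 = $9,432. Book value $39,228.
Year 3: $57,640 × 8/55 = $8,384. Book value $30,844.
Year 4: $57,640 × 7/55 = $7,336. Book value $23,508.
Year 5: $57,640 × 6/55 = $6,288. Book value $17,220.
Year 6: $57,640 × 5/55 = $5,240. Book value $11,980.
Year 7: $57,640 × 4/55 = $4,192. Book value $7,788.
Year 8: $57,640 × 3/55 = $3,144. Book value $4,644.
Year 9: $57,640 × 2/55 = $2,096. Book value $2,548.
Year 10: $57,640 × 1/55 = $1,048. Book value $1,500.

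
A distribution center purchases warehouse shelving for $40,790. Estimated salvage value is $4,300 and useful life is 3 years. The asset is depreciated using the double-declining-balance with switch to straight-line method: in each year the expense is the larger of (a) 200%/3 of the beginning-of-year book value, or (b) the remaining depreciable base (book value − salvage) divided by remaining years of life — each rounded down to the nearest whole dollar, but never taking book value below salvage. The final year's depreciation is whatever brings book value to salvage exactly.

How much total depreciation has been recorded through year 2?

Depreciable base = $40,790 − $4,300 = $36,490.
Year 1: DB = ⌊$40,790 × 200%/3⌋ = $27,193; SL = ⌊$36,490/3⌋ = $12,163 → take DB $27,193. Book value $13,597.
Year 2: DB = ⌊$13,597 × 200%/3⌋ = $9,064; SL = ⌊$9,297/2⌋ = $4,648 → take DB $9,064. Book value $4,533.
Accumulated through year 2 = $40,790 − $4,533 = $36,257.

$36,257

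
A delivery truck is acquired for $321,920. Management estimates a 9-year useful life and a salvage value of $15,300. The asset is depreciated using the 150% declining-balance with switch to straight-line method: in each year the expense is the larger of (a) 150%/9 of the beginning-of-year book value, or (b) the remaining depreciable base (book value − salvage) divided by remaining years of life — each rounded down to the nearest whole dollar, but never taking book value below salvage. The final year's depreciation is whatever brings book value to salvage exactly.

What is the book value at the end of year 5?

$127,259

Depreciable base = $321,920 − $15,300 = $306,620.
Year 1: DB = ⌊$321,920 × 150%/9⌋ = $53,653; SL = ⌊$306,620/9⌋ = $34,068 → take DB $53,653. Book value $268,267.
Year 2: DB = ⌊$268,267 × 150%/9⌋ = $44,711; SL = ⌊$252,967/8⌋ = $31,620 → take DB $44,711. Book value $223,556.
Year 3: DB = ⌊$223,556 × 150%/9⌋ = $37,259; SL = ⌊$208,256/7⌋ = $29,750 → take DB $37,259. Book value $186,297.
Year 4: DB = ⌊$186,297 × 150%/9⌋ = $31,049; SL = ⌊$170,997/6⌋ = $28,499 → take DB $31,049. Book value $155,248.
Year 5: DB = ⌊$155,248 × 150%/9⌋ = $25,874; SL = ⌊$139,948/5⌋ = $27,989 → take SL $27,989. Book value $127,259.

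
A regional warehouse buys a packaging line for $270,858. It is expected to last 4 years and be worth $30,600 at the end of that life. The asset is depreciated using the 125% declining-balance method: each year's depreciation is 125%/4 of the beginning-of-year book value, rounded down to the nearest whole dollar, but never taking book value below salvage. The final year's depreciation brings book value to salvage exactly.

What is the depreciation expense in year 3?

$40,007

Depreciable base = $270,858 − $30,600 = $240,258.
Year 1: ⌊$270,858 × 125%/4⌋ = $84,643. Book value $186,215.
Year 2: ⌊$186,215 × 125%/4⌋ = $58,192. Book value $128,023.
Year 3: ⌊$128,023 × 125%/4⌋ = $40,007. Book value $88,016.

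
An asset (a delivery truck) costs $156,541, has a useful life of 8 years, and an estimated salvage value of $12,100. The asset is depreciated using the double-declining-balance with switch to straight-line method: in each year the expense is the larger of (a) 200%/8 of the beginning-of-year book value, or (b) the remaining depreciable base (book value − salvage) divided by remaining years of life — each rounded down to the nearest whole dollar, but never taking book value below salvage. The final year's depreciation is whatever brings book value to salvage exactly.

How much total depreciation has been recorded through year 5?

Depreciable base = $156,541 − $12,100 = $144,441.
Year 1: DB = ⌊$156,541 × 200%/8⌋ = $39,135; SL = ⌊$144,441/8⌋ = $18,055 → take DB $39,135. Book value $117,406.
Year 2: DB = ⌊$117,406 × 200%/8⌋ = $29,351; SL = ⌊$105,306/7⌋ = $15,043 → take DB $29,351. Book value $88,055.
Year 3: DB = ⌊$88,055 × 200%/8⌋ = $22,013; SL = ⌊$75,955/6⌋ = $12,659 → take DB $22,013. Book value $66,042.
Year 4: DB = ⌊$66,042 × 200%/8⌋ = $16,510; SL = ⌊$53,942/5⌋ = $10,788 → take DB $16,510. Book value $49,532.
Year 5: DB = ⌊$49,532 × 200%/8⌋ = $12,383; SL = ⌊$37,432/4⌋ = $9,358 → take DB $12,383. Book value $37,149.
Accumulated through year 5 = $156,541 − $37,149 = $119,392.

$119,392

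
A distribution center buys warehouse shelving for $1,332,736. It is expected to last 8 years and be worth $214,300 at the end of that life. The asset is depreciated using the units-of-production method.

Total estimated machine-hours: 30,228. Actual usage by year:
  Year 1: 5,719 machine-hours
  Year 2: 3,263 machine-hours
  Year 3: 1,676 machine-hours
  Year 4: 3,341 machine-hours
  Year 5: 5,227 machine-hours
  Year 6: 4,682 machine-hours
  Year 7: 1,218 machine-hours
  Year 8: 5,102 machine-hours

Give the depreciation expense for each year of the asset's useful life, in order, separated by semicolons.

Depreciable base = $1,332,736 − $214,300 = $1,118,436.
Rate = $1,118,436 / 30,228 machine-hours = $37 per machine-hour.
Year 1: 5,719 × $37 = $211,603. Book value $1,121,133.
Year 2: 3,263 × $37 = $120,731. Book value $1,000,402.
Year 3: 1,676 × $37 = $62,012. Book value $938,390.
Year 4: 3,341 × $37 = $123,617. Book value $814,773.
Year 5: 5,227 × $37 = $193,399. Book value $621,374.
Year 6: 4,682 × $37 = $173,234. Book value $448,140.
Year 7: 1,218 × $37 = $45,066. Book value $403,074.
Year 8: 5,102 × $37 = $188,774. Book value $214,300.

$211,603; $120,731; $62,012; $123,617; $193,399; $173,234; $45,066; $188,774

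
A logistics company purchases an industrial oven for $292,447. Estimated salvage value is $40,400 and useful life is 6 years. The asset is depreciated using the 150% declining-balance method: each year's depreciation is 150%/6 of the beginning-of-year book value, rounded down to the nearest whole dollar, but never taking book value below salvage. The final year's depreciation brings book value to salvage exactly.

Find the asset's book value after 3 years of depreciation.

$123,377

Depreciable base = $292,447 − $40,400 = $252,047.
Year 1: ⌊$292,447 × 150%/6⌋ = $73,111. Book value $219,336.
Year 2: ⌊$219,336 × 150%/6⌋ = $54,834. Book value $164,502.
Year 3: ⌊$164,502 × 150%/6⌋ = $41,125. Book value $123,377.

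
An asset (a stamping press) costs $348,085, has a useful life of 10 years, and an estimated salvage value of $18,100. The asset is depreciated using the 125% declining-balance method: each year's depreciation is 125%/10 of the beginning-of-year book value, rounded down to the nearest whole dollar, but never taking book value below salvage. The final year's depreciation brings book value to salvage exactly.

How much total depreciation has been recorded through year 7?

$211,391

Depreciable base = $348,085 − $18,100 = $329,985.
Year 1: ⌊$348,085 × 125%/10⌋ = $43,510. Book value $304,575.
Year 2: ⌊$304,575 × 125%/10⌋ = $38,071. Book value $266,504.
Year 3: ⌊$266,504 × 125%/10⌋ = $33,313. Book value $233,191.
Year 4: ⌊$233,191 × 125%/10⌋ = $29,148. Book value $204,043.
Year 5: ⌊$204,043 × 125%/10⌋ = $25,505. Book value $178,538.
Year 6: ⌊$178,538 × 125%/10⌋ = $22,317. Book value $156,221.
Year 7: ⌊$156,221 × 125%/10⌋ = $19,527. Book value $136,694.
Accumulated through year 7 = $348,085 − $136,694 = $211,391.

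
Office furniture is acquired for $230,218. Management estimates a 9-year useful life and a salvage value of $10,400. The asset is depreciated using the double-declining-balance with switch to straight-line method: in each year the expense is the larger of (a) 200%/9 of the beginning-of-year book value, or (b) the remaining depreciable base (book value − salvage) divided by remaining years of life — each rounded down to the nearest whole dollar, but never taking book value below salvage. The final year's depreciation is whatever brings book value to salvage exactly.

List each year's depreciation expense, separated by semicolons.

$51,159; $39,790; $30,948; $24,071; $18,722; $14,561; $13,522; $13,522; $13,523

Depreciable base = $230,218 − $10,400 = $219,818.
Year 1: DB = ⌊$230,218 × 200%/9⌋ = $51,159; SL = ⌊$219,818/9⌋ = $24,424 → take DB $51,159. Book value $179,059.
Year 2: DB = ⌊$179,059 × 200%/9⌋ = $39,790; SL = ⌊$168,659/8⌋ = $21,082 → take DB $39,790. Book value $139,269.
Year 3: DB = ⌊$139,269 × 200%/9⌋ = $30,948; SL = ⌊$128,869/7⌋ = $18,409 → take DB $30,948. Book value $108,321.
Year 4: DB = ⌊$108,321 × 200%/9⌋ = $24,071; SL = ⌊$97,921/6⌋ = $16,320 → take DB $24,071. Book value $84,250.
Year 5: DB = ⌊$84,250 × 200%/9⌋ = $18,722; SL = ⌊$73,850/5⌋ = $14,770 → take DB $18,722. Book value $65,528.
Year 6: DB = ⌊$65,528 × 200%/9⌋ = $14,561; SL = ⌊$55,128/4⌋ = $13,782 → take DB $14,561. Book value $50,967.
Year 7: DB = ⌊$50,967 × 200%/9⌋ = $11,326; SL = ⌊$40,567/3⌋ = $13,522 → take SL $13,522. Book value $37,445.
Year 8: DB = ⌊$37,445 × 200%/9⌋ = $8,321; SL = ⌊$27,045/2⌋ = $13,522 → take SL $13,522. Book value $23,923.
Year 9 (final): $23,923 − $10,400 = $13,523. Book value $10,400.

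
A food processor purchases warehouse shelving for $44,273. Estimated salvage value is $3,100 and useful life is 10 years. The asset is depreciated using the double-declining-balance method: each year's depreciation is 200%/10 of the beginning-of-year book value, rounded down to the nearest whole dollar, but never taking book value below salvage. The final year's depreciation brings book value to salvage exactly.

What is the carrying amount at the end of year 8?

$7,430

Depreciable base = $44,273 − $3,100 = $41,173.
Year 1: ⌊$44,273 × 200%/10⌋ = $8,854. Book value $35,419.
Year 2: ⌊$35,419 × 200%/10⌋ = $7,083. Book value $28,336.
Year 3: ⌊$28,336 × 200%/10⌋ = $5,667. Book value $22,669.
Year 4: ⌊$22,669 × 200%/10⌋ = $4,533. Book value $18,136.
Year 5: ⌊$18,136 × 200%/10⌋ = $3,627. Book value $14,509.
Year 6: ⌊$14,509 × 200%/10⌋ = $2,901. Book value $11,608.
Year 7: ⌊$11,608 × 200%/10⌋ = $2,321. Book value $9,287.
Year 8: ⌊$9,287 × 200%/10⌋ = $1,857. Book value $7,430.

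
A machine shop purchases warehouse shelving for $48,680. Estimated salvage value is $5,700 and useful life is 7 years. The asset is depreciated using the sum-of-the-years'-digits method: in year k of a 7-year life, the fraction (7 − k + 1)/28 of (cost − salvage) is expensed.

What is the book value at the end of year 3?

$21,050

Depreciable base = $48,680 − $5,700 = $42,980.
Sum of the years' digits = 7+6+5+4+3+2+1 = 28.
Year 1: $42,980 × 7/28 = $10,745. Book value $37,935.
Year 2: $42,980 × 6/28 = $9,210. Book value $28,725.
Year 3: $42,980 × 5/28 = $7,675. Book value $21,050.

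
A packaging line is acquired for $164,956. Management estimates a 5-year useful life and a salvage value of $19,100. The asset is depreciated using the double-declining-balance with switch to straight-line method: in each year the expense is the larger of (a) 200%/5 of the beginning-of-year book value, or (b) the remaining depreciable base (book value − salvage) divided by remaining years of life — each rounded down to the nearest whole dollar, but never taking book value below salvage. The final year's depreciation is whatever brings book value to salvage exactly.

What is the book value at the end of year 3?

$35,631

Depreciable base = $164,956 − $19,100 = $145,856.
Year 1: DB = ⌊$164,956 × 200%/5⌋ = $65,982; SL = ⌊$145,856/5⌋ = $29,171 → take DB $65,982. Book value $98,974.
Year 2: DB = ⌊$98,974 × 200%/5⌋ = $39,589; SL = ⌊$79,874/4⌋ = $19,968 → take DB $39,589. Book value $59,385.
Year 3: DB = ⌊$59,385 × 200%/5⌋ = $23,754; SL = ⌊$40,285/3⌋ = $13,428 → take DB $23,754. Book value $35,631.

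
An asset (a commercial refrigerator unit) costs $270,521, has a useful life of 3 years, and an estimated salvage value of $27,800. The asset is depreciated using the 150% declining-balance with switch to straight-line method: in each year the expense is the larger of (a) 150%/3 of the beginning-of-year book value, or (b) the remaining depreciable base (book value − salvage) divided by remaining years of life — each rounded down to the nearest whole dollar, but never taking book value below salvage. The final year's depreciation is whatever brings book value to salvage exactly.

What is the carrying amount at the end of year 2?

$67,631

Depreciable base = $270,521 − $27,800 = $242,721.
Year 1: DB = ⌊$270,521 × 150%/3⌋ = $135,260; SL = ⌊$242,721/3⌋ = $80,907 → take DB $135,260. Book value $135,261.
Year 2: DB = ⌊$135,261 × 150%/3⌋ = $67,630; SL = ⌊$107,461/2⌋ = $53,730 → take DB $67,630. Book value $67,631.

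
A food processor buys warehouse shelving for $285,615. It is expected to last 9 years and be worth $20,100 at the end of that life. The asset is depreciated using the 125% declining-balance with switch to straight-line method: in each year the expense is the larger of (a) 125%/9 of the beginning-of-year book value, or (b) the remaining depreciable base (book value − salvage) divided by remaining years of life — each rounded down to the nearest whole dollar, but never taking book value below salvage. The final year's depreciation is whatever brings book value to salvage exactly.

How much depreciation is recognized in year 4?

$27,045

Depreciable base = $285,615 − $20,100 = $265,515.
Year 1: DB = ⌊$285,615 × 125%/9⌋ = $39,668; SL = ⌊$265,515/9⌋ = $29,501 → take DB $39,668. Book value $245,947.
Year 2: DB = ⌊$245,947 × 125%/9⌋ = $34,159; SL = ⌊$225,847/8⌋ = $28,230 → take DB $34,159. Book value $211,788.
Year 3: DB = ⌊$211,788 × 125%/9⌋ = $29,415; SL = ⌊$191,688/7⌋ = $27,384 → take DB $29,415. Book value $182,373.
Year 4: DB = ⌊$182,373 × 125%/9⌋ = $25,329; SL = ⌊$162,273/6⌋ = $27,045 → take SL $27,045. Book value $155,328.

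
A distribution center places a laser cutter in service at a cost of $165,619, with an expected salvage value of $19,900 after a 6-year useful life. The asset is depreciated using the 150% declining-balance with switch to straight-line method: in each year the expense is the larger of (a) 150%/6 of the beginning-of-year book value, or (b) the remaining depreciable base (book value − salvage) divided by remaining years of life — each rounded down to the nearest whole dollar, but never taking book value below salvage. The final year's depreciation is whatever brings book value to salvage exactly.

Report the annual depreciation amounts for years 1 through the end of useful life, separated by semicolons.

$41,404; $31,053; $23,290; $17,468; $16,252; $16,252

Depreciable base = $165,619 − $19,900 = $145,719.
Year 1: DB = ⌊$165,619 × 150%/6⌋ = $41,404; SL = ⌊$145,719/6⌋ = $24,286 → take DB $41,404. Book value $124,215.
Year 2: DB = ⌊$124,215 × 150%/6⌋ = $31,053; SL = ⌊$104,315/5⌋ = $20,863 → take DB $31,053. Book value $93,162.
Year 3: DB = ⌊$93,162 × 150%/6⌋ = $23,290; SL = ⌊$73,262/4⌋ = $18,315 → take DB $23,290. Book value $69,872.
Year 4: DB = ⌊$69,872 × 150%/6⌋ = $17,468; SL = ⌊$49,972/3⌋ = $16,657 → take DB $17,468. Book value $52,404.
Year 5: DB = ⌊$52,404 × 150%/6⌋ = $13,101; SL = ⌊$32,504/2⌋ = $16,252 → take SL $16,252. Book value $36,152.
Year 6 (final): $36,152 − $19,900 = $16,252. Book value $19,900.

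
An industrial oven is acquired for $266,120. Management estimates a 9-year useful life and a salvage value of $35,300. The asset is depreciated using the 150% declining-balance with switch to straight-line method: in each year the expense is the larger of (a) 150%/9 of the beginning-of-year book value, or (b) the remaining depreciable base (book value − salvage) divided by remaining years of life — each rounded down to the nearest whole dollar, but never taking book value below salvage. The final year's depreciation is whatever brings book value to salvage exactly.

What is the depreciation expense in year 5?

Depreciable base = $266,120 − $35,300 = $230,820.
Year 1: DB = ⌊$266,120 × 150%/9⌋ = $44,353; SL = ⌊$230,820/9⌋ = $25,646 → take DB $44,353. Book value $221,767.
Year 2: DB = ⌊$221,767 × 150%/9⌋ = $36,961; SL = ⌊$186,467/8⌋ = $23,308 → take DB $36,961. Book value $184,806.
Year 3: DB = ⌊$184,806 × 150%/9⌋ = $30,801; SL = ⌊$149,506/7⌋ = $21,358 → take DB $30,801. Book value $154,005.
Year 4: DB = ⌊$154,005 × 150%/9⌋ = $25,667; SL = ⌊$118,705/6⌋ = $19,784 → take DB $25,667. Book value $128,338.
Year 5: DB = ⌊$128,338 × 150%/9⌋ = $21,389; SL = ⌊$93,038/5⌋ = $18,607 → take DB $21,389. Book value $106,949.

$21,389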